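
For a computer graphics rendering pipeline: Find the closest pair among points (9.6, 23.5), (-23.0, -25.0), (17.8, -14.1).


d(P0,P1) = 58.4381, d(P0,P2) = 38.4838, d(P1,P2) = 42.2309
Closest: P0 and P2

Closest pair: (9.6, 23.5) and (17.8, -14.1), distance = 38.4838


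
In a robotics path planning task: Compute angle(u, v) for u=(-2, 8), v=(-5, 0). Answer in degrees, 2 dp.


u.v = 10, |u| = sqrt(68) = 8.2462, |v| = sqrt(25) = 5
cos(theta) = u.v/(|u||v|) = 10/sqrt(1700) = 0.242536
theta = acos(0.242536) = 75.96 degrees

75.96 degrees


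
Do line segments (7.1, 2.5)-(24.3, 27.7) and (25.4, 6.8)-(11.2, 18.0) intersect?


Cross products: d1=266.02, d2=-284.46, d3=-387.2, d4=163.28
d1*d2 < 0 and d3*d4 < 0? yes

Yes, they intersect


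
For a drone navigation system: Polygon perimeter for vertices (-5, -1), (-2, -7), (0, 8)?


Sides: (-5, -1)->(-2, -7): sqrt(45) = 6.708204, (-2, -7)->(0, 8): sqrt(229) = 15.132746, (0, 8)->(-5, -1): sqrt(106) = 10.29563
Sum = 32.13658
Perimeter = 32.1366

32.1366


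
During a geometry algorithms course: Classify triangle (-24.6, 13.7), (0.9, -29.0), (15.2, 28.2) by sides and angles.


Side lengths squared: AB^2=2473.54, BC^2=3476.33, CA^2=1794.29
Sorted: [1794.29, 2473.54, 3476.33]
By sides: Scalene, By angles: Acute

Scalene, Acute


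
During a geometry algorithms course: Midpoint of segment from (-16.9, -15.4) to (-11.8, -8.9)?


M = (((-16.9)+(-11.8))/2, ((-15.4)+(-8.9))/2)
= (-14.35, -12.15)

(-14.35, -12.15)


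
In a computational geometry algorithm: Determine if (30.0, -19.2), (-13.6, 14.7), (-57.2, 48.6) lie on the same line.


Cross product: ((-13.6)-30)*(48.6-(-19.2)) - (14.7-(-19.2))*((-57.2)-30)
= 0

Yes, collinear


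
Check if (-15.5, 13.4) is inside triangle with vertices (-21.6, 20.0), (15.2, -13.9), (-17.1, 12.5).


Cross products: AB x AP = -36.09, BC x BP = -71.31, CA x CP = -16.05
All same sign? yes

Yes, inside


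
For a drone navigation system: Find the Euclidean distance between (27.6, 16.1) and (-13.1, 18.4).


dx=-40.7, dy=2.3
d^2 = (-40.7)^2 + 2.3^2 = 1661.78
d = sqrt(1661.78) = 40.7649

40.7649


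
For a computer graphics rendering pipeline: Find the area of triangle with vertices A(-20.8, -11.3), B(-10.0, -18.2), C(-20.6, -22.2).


Area = |x_A(y_B-y_C) + x_B(y_C-y_A) + x_C(y_A-y_B)|/2
= |(-83.2) + 109 + (-142.14)|/2
= 116.34/2 = 58.17

58.17


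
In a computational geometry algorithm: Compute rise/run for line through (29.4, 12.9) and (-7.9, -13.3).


slope = (y2-y1)/(x2-x1) = ((-13.3)-12.9)/((-7.9)-29.4) = (-26.2)/(-37.3) = 0.7024

0.7024


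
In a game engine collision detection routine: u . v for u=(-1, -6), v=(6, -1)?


u . v = u_x*v_x + u_y*v_y = (-1)*6 + (-6)*(-1)
= (-6) + 6 = 0

0


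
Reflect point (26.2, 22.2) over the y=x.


Reflection over y=x: (x,y) -> (y,x)
(26.2, 22.2) -> (22.2, 26.2)

(22.2, 26.2)


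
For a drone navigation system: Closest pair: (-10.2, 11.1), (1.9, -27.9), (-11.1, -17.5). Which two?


d(P0,P1) = 40.8339, d(P0,P2) = 28.6142, d(P1,P2) = 16.6481
Closest: P1 and P2

Closest pair: (1.9, -27.9) and (-11.1, -17.5), distance = 16.6481


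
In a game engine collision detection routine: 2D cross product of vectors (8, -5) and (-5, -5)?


u x v = u_x*v_y - u_y*v_x = 8*(-5) - (-5)*(-5)
= (-40) - 25 = -65

-65


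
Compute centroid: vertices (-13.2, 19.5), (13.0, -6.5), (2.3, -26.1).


Centroid = ((x_A+x_B+x_C)/3, (y_A+y_B+y_C)/3)
= (((-13.2)+13+2.3)/3, (19.5+(-6.5)+(-26.1))/3)
= (0.7, -4.3667)

(0.7, -4.3667)


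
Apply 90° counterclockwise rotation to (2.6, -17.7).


90° CCW: (x,y) -> (-y, x)
(2.6,-17.7) -> (17.7, 2.6)

(17.7, 2.6)


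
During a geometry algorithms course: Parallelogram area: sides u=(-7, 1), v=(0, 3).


|u x v| = |(-7)*3 - 1*0|
= |(-21) - 0| = 21

21


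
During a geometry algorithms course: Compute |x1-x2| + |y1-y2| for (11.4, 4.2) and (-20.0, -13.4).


|11.4-(-20)| + |4.2-(-13.4)| = 31.4 + 17.6 = 49

49


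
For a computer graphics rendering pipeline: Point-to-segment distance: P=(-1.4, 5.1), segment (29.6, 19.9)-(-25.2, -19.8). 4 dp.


Project P onto AB: t = 0.4993 (clamped to [0,1])
Closest point on segment: (2.2384, 0.0778)
Distance: 6.2016

6.2016


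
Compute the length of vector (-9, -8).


|u| = sqrt((-9)^2 + (-8)^2) = sqrt(145) = 12.0416

12.0416


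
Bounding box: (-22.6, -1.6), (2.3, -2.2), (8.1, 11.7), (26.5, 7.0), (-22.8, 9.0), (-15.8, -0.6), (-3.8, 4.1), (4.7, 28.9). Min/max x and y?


x range: [-22.8, 26.5]
y range: [-2.2, 28.9]
Bounding box: (-22.8,-2.2) to (26.5,28.9)

(-22.8,-2.2) to (26.5,28.9)


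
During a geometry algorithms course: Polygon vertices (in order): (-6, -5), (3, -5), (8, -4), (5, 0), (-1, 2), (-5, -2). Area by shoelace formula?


Shoelace sum: ((-6)*(-5) - 3*(-5)) + (3*(-4) - 8*(-5)) + (8*0 - 5*(-4)) + (5*2 - (-1)*0) + ((-1)*(-2) - (-5)*2) + ((-5)*(-5) - (-6)*(-2))
= 128
Area = |128|/2 = 64

64


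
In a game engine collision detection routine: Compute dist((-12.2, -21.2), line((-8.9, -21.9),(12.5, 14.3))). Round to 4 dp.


|cross product| = 134.44
|line direction| = sqrt(1768.4) = 42.0523
Distance = 134.44/sqrt(1768.4) = 3.197

3.197


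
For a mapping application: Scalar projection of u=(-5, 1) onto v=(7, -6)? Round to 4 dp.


u.v = -41, |v| = sqrt(85) = 9.2195
Scalar projection = u.v / |v| = -41 / sqrt(85) = -4.4471

-4.4471


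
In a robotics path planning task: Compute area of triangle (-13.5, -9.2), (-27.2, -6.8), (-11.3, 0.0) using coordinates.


Area = |x_A(y_B-y_C) + x_B(y_C-y_A) + x_C(y_A-y_B)|/2
= |91.8 + (-250.24) + 27.12|/2
= 131.32/2 = 65.66

65.66


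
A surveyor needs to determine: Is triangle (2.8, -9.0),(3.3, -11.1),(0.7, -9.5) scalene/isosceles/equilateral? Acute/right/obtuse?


Side lengths squared: AB^2=4.66, BC^2=9.32, CA^2=4.66
Sorted: [4.66, 4.66, 9.32]
By sides: Isosceles, By angles: Right

Isosceles, Right


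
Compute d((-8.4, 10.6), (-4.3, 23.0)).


dx=4.1, dy=12.4
d^2 = 4.1^2 + 12.4^2 = 170.57
d = sqrt(170.57) = 13.0602

13.0602


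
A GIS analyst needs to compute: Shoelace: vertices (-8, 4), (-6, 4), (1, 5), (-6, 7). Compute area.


Shoelace sum: ((-8)*4 - (-6)*4) + ((-6)*5 - 1*4) + (1*7 - (-6)*5) + ((-6)*4 - (-8)*7)
= 27
Area = |27|/2 = 13.5

13.5


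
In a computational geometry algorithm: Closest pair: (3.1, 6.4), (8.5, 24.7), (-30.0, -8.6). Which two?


d(P0,P1) = 19.0801, d(P0,P2) = 36.3402, d(P1,P2) = 50.9032
Closest: P0 and P1

Closest pair: (3.1, 6.4) and (8.5, 24.7), distance = 19.0801


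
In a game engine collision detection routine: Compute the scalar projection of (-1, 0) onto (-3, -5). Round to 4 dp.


u.v = 3, |v| = sqrt(34) = 5.831
Scalar projection = u.v / |v| = 3 / sqrt(34) = 0.5145

0.5145


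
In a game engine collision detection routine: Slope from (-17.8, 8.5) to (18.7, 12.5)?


slope = (y2-y1)/(x2-x1) = (12.5-8.5)/(18.7-(-17.8)) = 4/36.5 = 0.1096

0.1096


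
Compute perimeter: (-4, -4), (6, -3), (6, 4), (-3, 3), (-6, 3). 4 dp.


Sides: (-4, -4)->(6, -3): sqrt(101) = 10.049876, (6, -3)->(6, 4): sqrt(49) = 7, (6, 4)->(-3, 3): sqrt(82) = 9.055385, (-3, 3)->(-6, 3): sqrt(9) = 3, (-6, 3)->(-4, -4): sqrt(53) = 7.28011
Sum = 36.385371
Perimeter = 36.3854

36.3854


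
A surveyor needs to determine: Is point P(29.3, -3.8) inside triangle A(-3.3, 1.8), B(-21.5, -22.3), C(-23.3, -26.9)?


Cross products: AB x AP = 887.58, BC x BP = 200.38, CA x CP = -1047.62
All same sign? no

No, outside


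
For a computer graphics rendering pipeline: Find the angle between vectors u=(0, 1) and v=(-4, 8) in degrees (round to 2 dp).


u.v = 8, |u| = sqrt(1) = 1, |v| = sqrt(80) = 8.9443
cos(theta) = u.v/(|u||v|) = 8/sqrt(80) = 0.894427
theta = acos(0.894427) = 26.57 degrees

26.57 degrees


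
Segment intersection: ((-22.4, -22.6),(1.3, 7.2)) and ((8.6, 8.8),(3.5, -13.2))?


Cross products: d1=-521.86, d2=-152.44, d3=-179.62, d4=-549.04
d1*d2 < 0 and d3*d4 < 0? no

No, they don't intersect


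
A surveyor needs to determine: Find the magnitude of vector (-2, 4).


|u| = sqrt((-2)^2 + 4^2) = sqrt(20) = 4.4721

4.4721


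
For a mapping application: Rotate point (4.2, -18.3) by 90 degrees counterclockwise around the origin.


90° CCW: (x,y) -> (-y, x)
(4.2,-18.3) -> (18.3, 4.2)

(18.3, 4.2)


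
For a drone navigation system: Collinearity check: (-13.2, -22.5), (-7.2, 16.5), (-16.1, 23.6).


Cross product: ((-7.2)-(-13.2))*(23.6-(-22.5)) - (16.5-(-22.5))*((-16.1)-(-13.2))
= 389.7

No, not collinear


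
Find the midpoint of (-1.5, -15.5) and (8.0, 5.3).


M = (((-1.5)+8)/2, ((-15.5)+5.3)/2)
= (3.25, -5.1)

(3.25, -5.1)


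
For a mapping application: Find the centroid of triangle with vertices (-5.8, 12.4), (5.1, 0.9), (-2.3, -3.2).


Centroid = ((x_A+x_B+x_C)/3, (y_A+y_B+y_C)/3)
= (((-5.8)+5.1+(-2.3))/3, (12.4+0.9+(-3.2))/3)
= (-1, 3.3667)

(-1, 3.3667)


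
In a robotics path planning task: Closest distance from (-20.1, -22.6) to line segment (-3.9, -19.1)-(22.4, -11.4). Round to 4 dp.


Project P onto AB: t = 0 (clamped to [0,1])
Closest point on segment: (-3.9, -19.1)
Distance: 16.5738

16.5738


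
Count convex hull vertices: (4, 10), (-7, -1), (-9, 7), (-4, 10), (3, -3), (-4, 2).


Convex hull vertices (CCW): (-9, 7), (-7, -1), (3, -3), (4, 10), (-4, 10)
Count = 5

5


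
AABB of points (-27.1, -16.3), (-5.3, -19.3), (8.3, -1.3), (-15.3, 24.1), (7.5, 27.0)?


x range: [-27.1, 8.3]
y range: [-19.3, 27]
Bounding box: (-27.1,-19.3) to (8.3,27)

(-27.1,-19.3) to (8.3,27)


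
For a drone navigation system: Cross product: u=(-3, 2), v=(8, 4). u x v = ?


u x v = u_x*v_y - u_y*v_x = (-3)*4 - 2*8
= (-12) - 16 = -28

-28


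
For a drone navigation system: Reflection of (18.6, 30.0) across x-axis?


Reflection over x-axis: (x,y) -> (x,-y)
(18.6, 30) -> (18.6, -30)

(18.6, -30)


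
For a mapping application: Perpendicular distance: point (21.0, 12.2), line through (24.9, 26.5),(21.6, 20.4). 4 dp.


|cross product| = 23.4
|line direction| = sqrt(48.1) = 6.9354
Distance = 23.4/sqrt(48.1) = 3.374

3.374


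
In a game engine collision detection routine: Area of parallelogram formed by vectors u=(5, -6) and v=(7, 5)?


|u x v| = |5*5 - (-6)*7|
= |25 - (-42)| = 67

67


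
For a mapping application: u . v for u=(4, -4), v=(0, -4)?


u . v = u_x*v_x + u_y*v_y = 4*0 + (-4)*(-4)
= 0 + 16 = 16

16


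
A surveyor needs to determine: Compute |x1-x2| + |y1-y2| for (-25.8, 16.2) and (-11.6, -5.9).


|(-25.8)-(-11.6)| + |16.2-(-5.9)| = 14.2 + 22.1 = 36.3

36.3


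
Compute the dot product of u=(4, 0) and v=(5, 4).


u . v = u_x*v_x + u_y*v_y = 4*5 + 0*4
= 20 + 0 = 20

20


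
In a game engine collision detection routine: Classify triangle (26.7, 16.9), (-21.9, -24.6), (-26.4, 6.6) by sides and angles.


Side lengths squared: AB^2=4084.21, BC^2=993.69, CA^2=2925.7
Sorted: [993.69, 2925.7, 4084.21]
By sides: Scalene, By angles: Obtuse

Scalene, Obtuse


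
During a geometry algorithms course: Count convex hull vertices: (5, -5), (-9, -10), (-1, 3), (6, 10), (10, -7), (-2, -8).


Convex hull vertices (CCW): (-9, -10), (10, -7), (6, 10), (-1, 3)
Count = 4

4


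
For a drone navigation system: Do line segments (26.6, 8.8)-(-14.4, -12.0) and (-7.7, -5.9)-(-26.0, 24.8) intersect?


Cross products: d1=-1322.02, d2=317.32, d3=-110.74, d4=-1750.08
d1*d2 < 0 and d3*d4 < 0? no

No, they don't intersect


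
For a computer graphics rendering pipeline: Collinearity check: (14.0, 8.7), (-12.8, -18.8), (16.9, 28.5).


Cross product: ((-12.8)-14)*(28.5-8.7) - ((-18.8)-8.7)*(16.9-14)
= -450.89

No, not collinear


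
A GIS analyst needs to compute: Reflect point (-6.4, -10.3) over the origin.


Reflection over origin: (x,y) -> (-x,-y)
(-6.4, -10.3) -> (6.4, 10.3)

(6.4, 10.3)


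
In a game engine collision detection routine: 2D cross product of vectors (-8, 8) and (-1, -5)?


u x v = u_x*v_y - u_y*v_x = (-8)*(-5) - 8*(-1)
= 40 - (-8) = 48

48


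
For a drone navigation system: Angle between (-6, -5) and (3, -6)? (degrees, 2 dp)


u.v = 12, |u| = sqrt(61) = 7.8102, |v| = sqrt(45) = 6.7082
cos(theta) = u.v/(|u||v|) = 12/sqrt(2745) = 0.229039
theta = acos(0.229039) = 76.76 degrees

76.76 degrees


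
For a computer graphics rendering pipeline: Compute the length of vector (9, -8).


|u| = sqrt(9^2 + (-8)^2) = sqrt(145) = 12.0416

12.0416


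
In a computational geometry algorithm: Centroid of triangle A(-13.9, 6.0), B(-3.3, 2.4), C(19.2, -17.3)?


Centroid = ((x_A+x_B+x_C)/3, (y_A+y_B+y_C)/3)
= (((-13.9)+(-3.3)+19.2)/3, (6+2.4+(-17.3))/3)
= (0.6667, -2.9667)

(0.6667, -2.9667)


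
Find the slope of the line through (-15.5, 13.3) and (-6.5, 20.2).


slope = (y2-y1)/(x2-x1) = (20.2-13.3)/((-6.5)-(-15.5)) = 6.9/9 = 0.7667

0.7667


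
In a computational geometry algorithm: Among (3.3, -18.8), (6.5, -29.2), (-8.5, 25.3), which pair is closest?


d(P0,P1) = 10.8812, d(P0,P2) = 45.6514, d(P1,P2) = 56.5265
Closest: P0 and P1

Closest pair: (3.3, -18.8) and (6.5, -29.2), distance = 10.8812


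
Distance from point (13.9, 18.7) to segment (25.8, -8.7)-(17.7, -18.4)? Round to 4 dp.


Project P onto AB: t = 0 (clamped to [0,1])
Closest point on segment: (25.8, -8.7)
Distance: 29.8726

29.8726


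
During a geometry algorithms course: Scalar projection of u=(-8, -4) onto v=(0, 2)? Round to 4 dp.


u.v = -8, |v| = sqrt(4) = 2
Scalar projection = u.v / |v| = -8 / sqrt(4) = -4

-4


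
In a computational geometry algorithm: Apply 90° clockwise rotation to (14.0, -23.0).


90° CW: (x,y) -> (y, -x)
(14,-23) -> (-23, -14)

(-23, -14)


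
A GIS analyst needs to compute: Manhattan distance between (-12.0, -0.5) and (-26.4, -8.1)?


|(-12)-(-26.4)| + |(-0.5)-(-8.1)| = 14.4 + 7.6 = 22

22


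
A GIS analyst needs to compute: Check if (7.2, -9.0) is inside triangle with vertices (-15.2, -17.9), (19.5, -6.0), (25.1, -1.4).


Cross products: AB x AP = 42.27, BC x BP = 39.78, CA x CP = 10.93
All same sign? yes

Yes, inside


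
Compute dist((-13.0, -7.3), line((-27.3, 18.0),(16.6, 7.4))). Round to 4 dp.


|cross product| = 959.09
|line direction| = sqrt(2039.57) = 45.1616
Distance = 959.09/sqrt(2039.57) = 21.2368

21.2368


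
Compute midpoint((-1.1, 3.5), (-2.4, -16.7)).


M = (((-1.1)+(-2.4))/2, (3.5+(-16.7))/2)
= (-1.75, -6.6)

(-1.75, -6.6)


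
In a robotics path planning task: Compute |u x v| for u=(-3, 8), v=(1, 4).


|u x v| = |(-3)*4 - 8*1|
= |(-12) - 8| = 20

20


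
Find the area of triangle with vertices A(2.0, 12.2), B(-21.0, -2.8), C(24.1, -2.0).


Area = |x_A(y_B-y_C) + x_B(y_C-y_A) + x_C(y_A-y_B)|/2
= |(-1.6) + 298.2 + 361.5|/2
= 658.1/2 = 329.05

329.05


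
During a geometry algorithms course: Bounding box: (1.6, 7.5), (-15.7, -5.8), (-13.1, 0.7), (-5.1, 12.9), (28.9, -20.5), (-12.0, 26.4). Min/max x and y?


x range: [-15.7, 28.9]
y range: [-20.5, 26.4]
Bounding box: (-15.7,-20.5) to (28.9,26.4)

(-15.7,-20.5) to (28.9,26.4)


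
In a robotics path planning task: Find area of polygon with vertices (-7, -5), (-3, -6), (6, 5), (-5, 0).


Shoelace sum: ((-7)*(-6) - (-3)*(-5)) + ((-3)*5 - 6*(-6)) + (6*0 - (-5)*5) + ((-5)*(-5) - (-7)*0)
= 98
Area = |98|/2 = 49

49


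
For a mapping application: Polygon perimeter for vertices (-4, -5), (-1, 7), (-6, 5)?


Sides: (-4, -5)->(-1, 7): sqrt(153) = 12.369317, (-1, 7)->(-6, 5): sqrt(29) = 5.385165, (-6, 5)->(-4, -5): sqrt(104) = 10.198039
Sum = 27.952521
Perimeter = 27.9525

27.9525


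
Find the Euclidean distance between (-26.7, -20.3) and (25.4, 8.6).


dx=52.1, dy=28.9
d^2 = 52.1^2 + 28.9^2 = 3549.62
d = sqrt(3549.62) = 59.5787

59.5787


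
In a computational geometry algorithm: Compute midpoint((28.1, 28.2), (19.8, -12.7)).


M = ((28.1+19.8)/2, (28.2+(-12.7))/2)
= (23.95, 7.75)

(23.95, 7.75)


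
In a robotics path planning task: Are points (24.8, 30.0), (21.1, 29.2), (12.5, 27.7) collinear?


Cross product: (21.1-24.8)*(27.7-30) - (29.2-30)*(12.5-24.8)
= -1.33

No, not collinear


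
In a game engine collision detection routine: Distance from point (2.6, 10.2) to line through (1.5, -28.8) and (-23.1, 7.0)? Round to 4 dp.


|cross product| = 998.78
|line direction| = sqrt(1886.8) = 43.4373
Distance = 998.78/sqrt(1886.8) = 22.9936

22.9936


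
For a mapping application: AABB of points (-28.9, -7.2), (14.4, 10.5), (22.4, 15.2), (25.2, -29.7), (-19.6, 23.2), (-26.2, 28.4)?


x range: [-28.9, 25.2]
y range: [-29.7, 28.4]
Bounding box: (-28.9,-29.7) to (25.2,28.4)

(-28.9,-29.7) to (25.2,28.4)


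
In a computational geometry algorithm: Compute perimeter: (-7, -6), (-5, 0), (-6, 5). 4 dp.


Sides: (-7, -6)->(-5, 0): sqrt(40) = 6.324555, (-5, 0)->(-6, 5): sqrt(26) = 5.09902, (-6, 5)->(-7, -6): sqrt(122) = 11.045361
Sum = 22.468936
Perimeter = 22.4689

22.4689


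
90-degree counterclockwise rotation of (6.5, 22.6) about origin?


90° CCW: (x,y) -> (-y, x)
(6.5,22.6) -> (-22.6, 6.5)

(-22.6, 6.5)


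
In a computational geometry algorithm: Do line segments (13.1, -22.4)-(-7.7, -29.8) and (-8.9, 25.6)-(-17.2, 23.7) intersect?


Cross products: d1=440.2, d2=462.1, d3=-1161.2, d4=-1183.1
d1*d2 < 0 and d3*d4 < 0? no

No, they don't intersect


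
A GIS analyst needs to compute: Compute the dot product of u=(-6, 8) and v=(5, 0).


u . v = u_x*v_x + u_y*v_y = (-6)*5 + 8*0
= (-30) + 0 = -30

-30


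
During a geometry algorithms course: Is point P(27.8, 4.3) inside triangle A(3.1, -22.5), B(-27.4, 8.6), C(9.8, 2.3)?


Cross products: AB x AP = -1585.57, BC x BP = 187.8, CA x CP = 433
All same sign? no

No, outside


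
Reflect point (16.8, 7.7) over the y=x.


Reflection over y=x: (x,y) -> (y,x)
(16.8, 7.7) -> (7.7, 16.8)

(7.7, 16.8)


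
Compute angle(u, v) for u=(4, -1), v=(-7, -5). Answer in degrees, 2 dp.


u.v = -23, |u| = sqrt(17) = 4.1231, |v| = sqrt(74) = 8.6023
cos(theta) = u.v/(|u||v|) = -23/sqrt(1258) = -0.648466
theta = acos(-0.648466) = 130.43 degrees

130.43 degrees


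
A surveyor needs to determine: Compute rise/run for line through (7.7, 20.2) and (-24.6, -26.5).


slope = (y2-y1)/(x2-x1) = ((-26.5)-20.2)/((-24.6)-7.7) = (-46.7)/(-32.3) = 1.4458

1.4458


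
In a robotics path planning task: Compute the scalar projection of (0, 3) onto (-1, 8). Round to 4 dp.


u.v = 24, |v| = sqrt(65) = 8.0623
Scalar projection = u.v / |v| = 24 / sqrt(65) = 2.9768

2.9768


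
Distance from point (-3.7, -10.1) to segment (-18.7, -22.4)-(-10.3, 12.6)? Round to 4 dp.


Project P onto AB: t = 0.4295 (clamped to [0,1])
Closest point on segment: (-15.0918, -7.366)
Distance: 11.7153

11.7153


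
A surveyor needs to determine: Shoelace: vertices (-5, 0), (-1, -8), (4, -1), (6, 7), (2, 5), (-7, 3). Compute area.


Shoelace sum: ((-5)*(-8) - (-1)*0) + ((-1)*(-1) - 4*(-8)) + (4*7 - 6*(-1)) + (6*5 - 2*7) + (2*3 - (-7)*5) + ((-7)*0 - (-5)*3)
= 179
Area = |179|/2 = 89.5

89.5


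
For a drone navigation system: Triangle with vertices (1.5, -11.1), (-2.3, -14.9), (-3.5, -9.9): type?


Side lengths squared: AB^2=28.88, BC^2=26.44, CA^2=26.44
Sorted: [26.44, 26.44, 28.88]
By sides: Isosceles, By angles: Acute

Isosceles, Acute


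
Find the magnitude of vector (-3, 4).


|u| = sqrt((-3)^2 + 4^2) = sqrt(25) = 5

5


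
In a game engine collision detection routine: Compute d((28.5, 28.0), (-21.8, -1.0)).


dx=-50.3, dy=-29
d^2 = (-50.3)^2 + (-29)^2 = 3371.09
d = sqrt(3371.09) = 58.0611

58.0611


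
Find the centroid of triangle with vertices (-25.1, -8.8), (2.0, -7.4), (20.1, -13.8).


Centroid = ((x_A+x_B+x_C)/3, (y_A+y_B+y_C)/3)
= (((-25.1)+2+20.1)/3, ((-8.8)+(-7.4)+(-13.8))/3)
= (-1, -10)

(-1, -10)


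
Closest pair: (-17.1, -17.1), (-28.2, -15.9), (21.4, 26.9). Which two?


d(P0,P1) = 11.1647, d(P0,P2) = 58.4658, d(P1,P2) = 65.5134
Closest: P0 and P1

Closest pair: (-17.1, -17.1) and (-28.2, -15.9), distance = 11.1647


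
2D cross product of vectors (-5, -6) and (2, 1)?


u x v = u_x*v_y - u_y*v_x = (-5)*1 - (-6)*2
= (-5) - (-12) = 7

7


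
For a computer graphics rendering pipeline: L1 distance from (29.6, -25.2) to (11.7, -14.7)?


|29.6-11.7| + |(-25.2)-(-14.7)| = 17.9 + 10.5 = 28.4

28.4


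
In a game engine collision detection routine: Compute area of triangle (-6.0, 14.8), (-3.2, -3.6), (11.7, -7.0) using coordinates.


Area = |x_A(y_B-y_C) + x_B(y_C-y_A) + x_C(y_A-y_B)|/2
= |(-20.4) + 69.76 + 215.28|/2
= 264.64/2 = 132.32

132.32


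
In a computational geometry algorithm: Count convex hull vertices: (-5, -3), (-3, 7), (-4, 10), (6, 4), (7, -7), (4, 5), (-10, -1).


Convex hull vertices (CCW): (-10, -1), (-5, -3), (7, -7), (6, 4), (-4, 10)
Count = 5

5


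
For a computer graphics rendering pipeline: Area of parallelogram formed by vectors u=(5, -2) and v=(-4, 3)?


|u x v| = |5*3 - (-2)*(-4)|
= |15 - 8| = 7

7


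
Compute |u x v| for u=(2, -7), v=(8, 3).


|u x v| = |2*3 - (-7)*8|
= |6 - (-56)| = 62

62


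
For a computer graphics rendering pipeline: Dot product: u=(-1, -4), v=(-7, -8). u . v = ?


u . v = u_x*v_x + u_y*v_y = (-1)*(-7) + (-4)*(-8)
= 7 + 32 = 39

39


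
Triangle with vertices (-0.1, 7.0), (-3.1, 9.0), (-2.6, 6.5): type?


Side lengths squared: AB^2=13, BC^2=6.5, CA^2=6.5
Sorted: [6.5, 6.5, 13]
By sides: Isosceles, By angles: Right

Isosceles, Right


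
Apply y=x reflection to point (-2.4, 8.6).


Reflection over y=x: (x,y) -> (y,x)
(-2.4, 8.6) -> (8.6, -2.4)

(8.6, -2.4)


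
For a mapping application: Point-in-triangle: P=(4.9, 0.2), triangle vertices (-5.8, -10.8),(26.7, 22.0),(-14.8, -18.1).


Cross products: AB x AP = 6.54, BC x BP = 30.52, CA x CP = 20.89
All same sign? yes

Yes, inside


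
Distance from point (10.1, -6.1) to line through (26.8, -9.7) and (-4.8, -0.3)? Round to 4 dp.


|cross product| = 43.22
|line direction| = sqrt(1086.92) = 32.9685
Distance = 43.22/sqrt(1086.92) = 1.3109

1.3109


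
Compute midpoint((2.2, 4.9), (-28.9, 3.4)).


M = ((2.2+(-28.9))/2, (4.9+3.4)/2)
= (-13.35, 4.15)

(-13.35, 4.15)


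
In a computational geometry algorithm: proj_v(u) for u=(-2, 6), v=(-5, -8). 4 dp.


u.v = -38, |v| = sqrt(89) = 9.434
Scalar projection = u.v / |v| = -38 / sqrt(89) = -4.028

-4.028


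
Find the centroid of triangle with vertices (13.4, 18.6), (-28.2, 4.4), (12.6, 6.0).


Centroid = ((x_A+x_B+x_C)/3, (y_A+y_B+y_C)/3)
= ((13.4+(-28.2)+12.6)/3, (18.6+4.4+6)/3)
= (-0.7333, 9.6667)

(-0.7333, 9.6667)


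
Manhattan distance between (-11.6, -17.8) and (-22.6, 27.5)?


|(-11.6)-(-22.6)| + |(-17.8)-27.5| = 11 + 45.3 = 56.3

56.3


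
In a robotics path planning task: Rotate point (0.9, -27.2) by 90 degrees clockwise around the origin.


90° CW: (x,y) -> (y, -x)
(0.9,-27.2) -> (-27.2, -0.9)

(-27.2, -0.9)


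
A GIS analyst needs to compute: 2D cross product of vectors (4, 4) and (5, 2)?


u x v = u_x*v_y - u_y*v_x = 4*2 - 4*5
= 8 - 20 = -12

-12


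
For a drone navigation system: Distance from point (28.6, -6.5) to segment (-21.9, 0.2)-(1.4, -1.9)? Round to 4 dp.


Project P onto AB: t = 1 (clamped to [0,1])
Closest point on segment: (1.4, -1.9)
Distance: 27.5862

27.5862


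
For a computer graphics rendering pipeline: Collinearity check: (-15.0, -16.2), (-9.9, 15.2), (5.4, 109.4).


Cross product: ((-9.9)-(-15))*(109.4-(-16.2)) - (15.2-(-16.2))*(5.4-(-15))
= 0

Yes, collinear


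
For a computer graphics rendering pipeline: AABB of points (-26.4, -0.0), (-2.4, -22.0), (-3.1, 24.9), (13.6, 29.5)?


x range: [-26.4, 13.6]
y range: [-22, 29.5]
Bounding box: (-26.4,-22) to (13.6,29.5)

(-26.4,-22) to (13.6,29.5)


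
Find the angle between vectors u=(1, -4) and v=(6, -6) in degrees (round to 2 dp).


u.v = 30, |u| = sqrt(17) = 4.1231, |v| = sqrt(72) = 8.4853
cos(theta) = u.v/(|u||v|) = 30/sqrt(1224) = 0.857493
theta = acos(0.857493) = 30.96 degrees

30.96 degrees


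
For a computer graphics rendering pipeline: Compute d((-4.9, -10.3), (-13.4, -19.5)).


dx=-8.5, dy=-9.2
d^2 = (-8.5)^2 + (-9.2)^2 = 156.89
d = sqrt(156.89) = 12.5256

12.5256


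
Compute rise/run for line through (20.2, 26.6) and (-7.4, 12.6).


slope = (y2-y1)/(x2-x1) = (12.6-26.6)/((-7.4)-20.2) = (-14)/(-27.6) = 0.5072

0.5072


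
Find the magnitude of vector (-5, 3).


|u| = sqrt((-5)^2 + 3^2) = sqrt(34) = 5.831

5.831


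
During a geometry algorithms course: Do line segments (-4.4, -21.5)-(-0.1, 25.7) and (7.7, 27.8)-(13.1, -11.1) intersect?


Cross products: d1=-736.91, d2=-314.76, d3=-359.13, d4=-781.28
d1*d2 < 0 and d3*d4 < 0? no

No, they don't intersect


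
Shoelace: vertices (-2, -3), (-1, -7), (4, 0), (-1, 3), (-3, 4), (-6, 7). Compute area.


Shoelace sum: ((-2)*(-7) - (-1)*(-3)) + ((-1)*0 - 4*(-7)) + (4*3 - (-1)*0) + ((-1)*4 - (-3)*3) + ((-3)*7 - (-6)*4) + ((-6)*(-3) - (-2)*7)
= 91
Area = |91|/2 = 45.5

45.5


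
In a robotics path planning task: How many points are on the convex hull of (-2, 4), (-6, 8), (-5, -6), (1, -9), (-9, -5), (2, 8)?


Convex hull vertices (CCW): (-9, -5), (1, -9), (2, 8), (-6, 8)
Count = 4

4


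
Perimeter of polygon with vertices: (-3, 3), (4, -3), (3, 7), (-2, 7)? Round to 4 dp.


Sides: (-3, 3)->(4, -3): sqrt(85) = 9.219544, (4, -3)->(3, 7): sqrt(101) = 10.049876, (3, 7)->(-2, 7): sqrt(25) = 5, (-2, 7)->(-3, 3): sqrt(17) = 4.123106
Sum = 28.392526
Perimeter = 28.3925

28.3925


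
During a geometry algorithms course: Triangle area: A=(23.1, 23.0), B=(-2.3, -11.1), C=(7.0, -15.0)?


Area = |x_A(y_B-y_C) + x_B(y_C-y_A) + x_C(y_A-y_B)|/2
= |90.09 + 87.4 + 238.7|/2
= 416.19/2 = 208.095

208.095


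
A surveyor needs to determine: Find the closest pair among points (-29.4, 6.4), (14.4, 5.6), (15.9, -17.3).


d(P0,P1) = 43.8073, d(P0,P2) = 51.1251, d(P1,P2) = 22.9491
Closest: P1 and P2

Closest pair: (14.4, 5.6) and (15.9, -17.3), distance = 22.9491


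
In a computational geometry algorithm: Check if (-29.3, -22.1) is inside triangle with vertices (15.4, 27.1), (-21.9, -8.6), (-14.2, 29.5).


Cross products: AB x AP = 239.37, BC x BP = 177.99, CA x CP = -1563.6
All same sign? no

No, outside


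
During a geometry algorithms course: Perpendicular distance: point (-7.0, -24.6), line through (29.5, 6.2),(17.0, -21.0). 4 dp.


|cross product| = 607.8
|line direction| = sqrt(896.09) = 29.9348
Distance = 607.8/sqrt(896.09) = 20.3042

20.3042


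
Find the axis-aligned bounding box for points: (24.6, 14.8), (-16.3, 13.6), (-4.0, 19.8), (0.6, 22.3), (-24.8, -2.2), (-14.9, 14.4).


x range: [-24.8, 24.6]
y range: [-2.2, 22.3]
Bounding box: (-24.8,-2.2) to (24.6,22.3)

(-24.8,-2.2) to (24.6,22.3)


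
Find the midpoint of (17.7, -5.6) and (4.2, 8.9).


M = ((17.7+4.2)/2, ((-5.6)+8.9)/2)
= (10.95, 1.65)

(10.95, 1.65)


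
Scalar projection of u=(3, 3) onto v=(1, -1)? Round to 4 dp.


u.v = 0, |v| = sqrt(2) = 1.4142
Scalar projection = u.v / |v| = 0 / sqrt(2) = 0

0


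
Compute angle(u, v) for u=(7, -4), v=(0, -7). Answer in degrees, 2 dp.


u.v = 28, |u| = sqrt(65) = 8.0623, |v| = sqrt(49) = 7
cos(theta) = u.v/(|u||v|) = 28/sqrt(3185) = 0.496139
theta = acos(0.496139) = 60.26 degrees

60.26 degrees


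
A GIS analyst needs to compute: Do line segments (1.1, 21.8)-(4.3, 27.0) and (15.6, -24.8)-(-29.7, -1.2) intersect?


Cross products: d1=-1768.78, d2=-2079.86, d3=-224.52, d4=86.56
d1*d2 < 0 and d3*d4 < 0? no

No, they don't intersect


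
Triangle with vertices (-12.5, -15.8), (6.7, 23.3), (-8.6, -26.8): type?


Side lengths squared: AB^2=1897.45, BC^2=2744.1, CA^2=136.21
Sorted: [136.21, 1897.45, 2744.1]
By sides: Scalene, By angles: Obtuse

Scalene, Obtuse


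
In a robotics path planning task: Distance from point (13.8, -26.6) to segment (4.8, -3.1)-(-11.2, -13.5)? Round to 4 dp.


Project P onto AB: t = 0.2757 (clamped to [0,1])
Closest point on segment: (0.3888, -5.9673)
Distance: 24.6083

24.6083


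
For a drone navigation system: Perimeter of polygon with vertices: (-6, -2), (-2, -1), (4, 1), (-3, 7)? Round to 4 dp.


Sides: (-6, -2)->(-2, -1): sqrt(17) = 4.123106, (-2, -1)->(4, 1): sqrt(40) = 6.324555, (4, 1)->(-3, 7): sqrt(85) = 9.219544, (-3, 7)->(-6, -2): sqrt(90) = 9.486833
Sum = 29.154038
Perimeter = 29.154

29.154


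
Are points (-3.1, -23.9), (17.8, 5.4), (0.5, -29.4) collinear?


Cross product: (17.8-(-3.1))*((-29.4)-(-23.9)) - (5.4-(-23.9))*(0.5-(-3.1))
= -220.43

No, not collinear


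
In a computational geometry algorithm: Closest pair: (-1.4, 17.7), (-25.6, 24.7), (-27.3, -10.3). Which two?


d(P0,P1) = 25.1921, d(P0,P2) = 38.142, d(P1,P2) = 35.0413
Closest: P0 and P1

Closest pair: (-1.4, 17.7) and (-25.6, 24.7), distance = 25.1921


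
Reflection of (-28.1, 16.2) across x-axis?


Reflection over x-axis: (x,y) -> (x,-y)
(-28.1, 16.2) -> (-28.1, -16.2)

(-28.1, -16.2)


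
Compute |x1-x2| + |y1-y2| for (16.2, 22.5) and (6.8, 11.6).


|16.2-6.8| + |22.5-11.6| = 9.4 + 10.9 = 20.3

20.3


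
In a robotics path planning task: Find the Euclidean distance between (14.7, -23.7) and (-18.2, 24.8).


dx=-32.9, dy=48.5
d^2 = (-32.9)^2 + 48.5^2 = 3434.66
d = sqrt(3434.66) = 58.606

58.606


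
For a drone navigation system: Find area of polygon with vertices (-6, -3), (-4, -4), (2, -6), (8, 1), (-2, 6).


Shoelace sum: ((-6)*(-4) - (-4)*(-3)) + ((-4)*(-6) - 2*(-4)) + (2*1 - 8*(-6)) + (8*6 - (-2)*1) + ((-2)*(-3) - (-6)*6)
= 186
Area = |186|/2 = 93

93


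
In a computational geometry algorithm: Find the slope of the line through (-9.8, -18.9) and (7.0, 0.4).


slope = (y2-y1)/(x2-x1) = (0.4-(-18.9))/(7-(-9.8)) = 19.3/16.8 = 1.1488

1.1488


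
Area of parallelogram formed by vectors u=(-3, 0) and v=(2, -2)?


|u x v| = |(-3)*(-2) - 0*2|
= |6 - 0| = 6

6


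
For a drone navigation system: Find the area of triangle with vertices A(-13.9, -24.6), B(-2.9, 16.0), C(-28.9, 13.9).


Area = |x_A(y_B-y_C) + x_B(y_C-y_A) + x_C(y_A-y_B)|/2
= |(-29.19) + (-111.65) + 1173.34|/2
= 1032.5/2 = 516.25

516.25


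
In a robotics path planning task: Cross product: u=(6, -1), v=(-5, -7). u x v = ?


u x v = u_x*v_y - u_y*v_x = 6*(-7) - (-1)*(-5)
= (-42) - 5 = -47

-47


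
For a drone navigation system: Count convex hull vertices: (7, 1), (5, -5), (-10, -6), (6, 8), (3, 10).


Convex hull vertices (CCW): (-10, -6), (5, -5), (7, 1), (6, 8), (3, 10)
Count = 5

5


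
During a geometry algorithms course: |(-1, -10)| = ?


|u| = sqrt((-1)^2 + (-10)^2) = sqrt(101) = 10.0499

10.0499


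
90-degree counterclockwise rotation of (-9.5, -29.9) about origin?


90° CCW: (x,y) -> (-y, x)
(-9.5,-29.9) -> (29.9, -9.5)

(29.9, -9.5)


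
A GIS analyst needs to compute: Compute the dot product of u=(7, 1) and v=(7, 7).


u . v = u_x*v_x + u_y*v_y = 7*7 + 1*7
= 49 + 7 = 56

56


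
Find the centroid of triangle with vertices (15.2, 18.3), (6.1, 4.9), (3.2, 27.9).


Centroid = ((x_A+x_B+x_C)/3, (y_A+y_B+y_C)/3)
= ((15.2+6.1+3.2)/3, (18.3+4.9+27.9)/3)
= (8.1667, 17.0333)

(8.1667, 17.0333)


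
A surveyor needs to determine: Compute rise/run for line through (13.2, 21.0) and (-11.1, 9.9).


slope = (y2-y1)/(x2-x1) = (9.9-21)/((-11.1)-13.2) = (-11.1)/(-24.3) = 0.4568

0.4568


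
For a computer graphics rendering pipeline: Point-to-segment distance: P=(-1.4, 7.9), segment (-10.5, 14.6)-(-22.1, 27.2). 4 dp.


Project P onto AB: t = 0 (clamped to [0,1])
Closest point on segment: (-10.5, 14.6)
Distance: 11.3004

11.3004


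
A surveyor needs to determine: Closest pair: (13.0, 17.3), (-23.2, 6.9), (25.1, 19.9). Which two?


d(P0,P1) = 37.6643, d(P0,P2) = 12.3762, d(P1,P2) = 50.0189
Closest: P0 and P2

Closest pair: (13.0, 17.3) and (25.1, 19.9), distance = 12.3762


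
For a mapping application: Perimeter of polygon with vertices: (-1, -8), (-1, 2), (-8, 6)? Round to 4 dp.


Sides: (-1, -8)->(-1, 2): sqrt(100) = 10, (-1, 2)->(-8, 6): sqrt(65) = 8.062258, (-8, 6)->(-1, -8): sqrt(245) = 15.652476
Sum = 33.714734
Perimeter = 33.7147

33.7147


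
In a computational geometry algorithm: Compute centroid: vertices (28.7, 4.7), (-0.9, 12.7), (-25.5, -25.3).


Centroid = ((x_A+x_B+x_C)/3, (y_A+y_B+y_C)/3)
= ((28.7+(-0.9)+(-25.5))/3, (4.7+12.7+(-25.3))/3)
= (0.7667, -2.6333)

(0.7667, -2.6333)


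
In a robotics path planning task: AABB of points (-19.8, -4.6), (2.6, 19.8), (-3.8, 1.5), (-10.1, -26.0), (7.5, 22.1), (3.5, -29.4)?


x range: [-19.8, 7.5]
y range: [-29.4, 22.1]
Bounding box: (-19.8,-29.4) to (7.5,22.1)

(-19.8,-29.4) to (7.5,22.1)


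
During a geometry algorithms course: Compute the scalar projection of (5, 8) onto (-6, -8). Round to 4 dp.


u.v = -94, |v| = sqrt(100) = 10
Scalar projection = u.v / |v| = -94 / sqrt(100) = -9.4

-9.4


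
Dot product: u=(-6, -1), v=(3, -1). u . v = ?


u . v = u_x*v_x + u_y*v_y = (-6)*3 + (-1)*(-1)
= (-18) + 1 = -17

-17


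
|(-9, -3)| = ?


|u| = sqrt((-9)^2 + (-3)^2) = sqrt(90) = 9.4868

9.4868


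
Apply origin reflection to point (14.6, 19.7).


Reflection over origin: (x,y) -> (-x,-y)
(14.6, 19.7) -> (-14.6, -19.7)

(-14.6, -19.7)


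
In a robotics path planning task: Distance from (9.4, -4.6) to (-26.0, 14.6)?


dx=-35.4, dy=19.2
d^2 = (-35.4)^2 + 19.2^2 = 1621.8
d = sqrt(1621.8) = 40.2716

40.2716


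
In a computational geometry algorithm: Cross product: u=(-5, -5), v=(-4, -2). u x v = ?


u x v = u_x*v_y - u_y*v_x = (-5)*(-2) - (-5)*(-4)
= 10 - 20 = -10

-10


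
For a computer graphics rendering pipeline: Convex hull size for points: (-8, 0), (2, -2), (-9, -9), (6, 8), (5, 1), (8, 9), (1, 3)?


Convex hull vertices (CCW): (-9, -9), (2, -2), (5, 1), (8, 9), (6, 8), (-8, 0)
Count = 6

6


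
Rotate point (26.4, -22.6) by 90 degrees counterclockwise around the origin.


90° CCW: (x,y) -> (-y, x)
(26.4,-22.6) -> (22.6, 26.4)

(22.6, 26.4)


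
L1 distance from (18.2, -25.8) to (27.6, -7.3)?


|18.2-27.6| + |(-25.8)-(-7.3)| = 9.4 + 18.5 = 27.9

27.9


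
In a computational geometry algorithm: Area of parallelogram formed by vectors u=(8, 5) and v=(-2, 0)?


|u x v| = |8*0 - 5*(-2)|
= |0 - (-10)| = 10

10


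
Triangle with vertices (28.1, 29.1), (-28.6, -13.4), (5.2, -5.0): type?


Side lengths squared: AB^2=5021.14, BC^2=1213, CA^2=1687.22
Sorted: [1213, 1687.22, 5021.14]
By sides: Scalene, By angles: Obtuse

Scalene, Obtuse


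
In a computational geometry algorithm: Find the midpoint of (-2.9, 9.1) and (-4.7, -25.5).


M = (((-2.9)+(-4.7))/2, (9.1+(-25.5))/2)
= (-3.8, -8.2)

(-3.8, -8.2)


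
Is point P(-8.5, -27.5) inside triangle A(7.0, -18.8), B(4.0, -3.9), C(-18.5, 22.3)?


Cross products: AB x AP = 257.05, BC x BP = 858.5, CA x CP = -858.9
All same sign? no

No, outside


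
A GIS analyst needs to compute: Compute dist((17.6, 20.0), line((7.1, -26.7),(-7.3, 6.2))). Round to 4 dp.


|cross product| = 1017.93
|line direction| = sqrt(1289.77) = 35.9134
Distance = 1017.93/sqrt(1289.77) = 28.344

28.344


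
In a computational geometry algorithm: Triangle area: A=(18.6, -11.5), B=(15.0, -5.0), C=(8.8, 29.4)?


Area = |x_A(y_B-y_C) + x_B(y_C-y_A) + x_C(y_A-y_B)|/2
= |(-639.84) + 613.5 + (-57.2)|/2
= 83.54/2 = 41.77

41.77


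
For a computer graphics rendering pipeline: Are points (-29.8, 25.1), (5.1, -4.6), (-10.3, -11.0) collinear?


Cross product: (5.1-(-29.8))*((-11)-25.1) - ((-4.6)-25.1)*((-10.3)-(-29.8))
= -680.74

No, not collinear


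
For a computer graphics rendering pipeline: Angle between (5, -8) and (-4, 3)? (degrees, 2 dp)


u.v = -44, |u| = sqrt(89) = 9.434, |v| = sqrt(25) = 5
cos(theta) = u.v/(|u||v|) = -44/sqrt(2225) = -0.932798
theta = acos(-0.932798) = 158.88 degrees

158.88 degrees


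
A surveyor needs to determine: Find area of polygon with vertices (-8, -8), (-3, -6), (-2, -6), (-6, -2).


Shoelace sum: ((-8)*(-6) - (-3)*(-8)) + ((-3)*(-6) - (-2)*(-6)) + ((-2)*(-2) - (-6)*(-6)) + ((-6)*(-8) - (-8)*(-2))
= 30
Area = |30|/2 = 15

15


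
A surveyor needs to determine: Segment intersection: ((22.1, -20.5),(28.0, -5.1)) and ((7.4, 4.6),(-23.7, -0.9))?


Cross products: d1=861.46, d2=414.97, d3=374.47, d4=820.96
d1*d2 < 0 and d3*d4 < 0? no

No, they don't intersect


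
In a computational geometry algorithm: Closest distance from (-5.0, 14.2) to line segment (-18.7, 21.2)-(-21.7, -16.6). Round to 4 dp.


Project P onto AB: t = 0.1554 (clamped to [0,1])
Closest point on segment: (-19.1663, 15.3243)
Distance: 14.2109

14.2109


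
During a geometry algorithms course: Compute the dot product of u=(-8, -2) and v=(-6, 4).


u . v = u_x*v_x + u_y*v_y = (-8)*(-6) + (-2)*4
= 48 + (-8) = 40

40


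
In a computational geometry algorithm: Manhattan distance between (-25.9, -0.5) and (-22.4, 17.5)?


|(-25.9)-(-22.4)| + |(-0.5)-17.5| = 3.5 + 18 = 21.5

21.5


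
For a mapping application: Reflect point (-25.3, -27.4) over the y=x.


Reflection over y=x: (x,y) -> (y,x)
(-25.3, -27.4) -> (-27.4, -25.3)

(-27.4, -25.3)


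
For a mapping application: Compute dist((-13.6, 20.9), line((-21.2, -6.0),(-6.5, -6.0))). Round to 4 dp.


|cross product| = 395.43
|line direction| = sqrt(216.09) = 14.7
Distance = 395.43/sqrt(216.09) = 26.9

26.9


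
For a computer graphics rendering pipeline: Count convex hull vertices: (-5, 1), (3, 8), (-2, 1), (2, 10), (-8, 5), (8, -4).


Convex hull vertices (CCW): (-8, 5), (-5, 1), (8, -4), (3, 8), (2, 10)
Count = 5

5


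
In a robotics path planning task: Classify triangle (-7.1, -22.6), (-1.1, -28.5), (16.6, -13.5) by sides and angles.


Side lengths squared: AB^2=70.81, BC^2=538.29, CA^2=644.5
Sorted: [70.81, 538.29, 644.5]
By sides: Scalene, By angles: Obtuse

Scalene, Obtuse


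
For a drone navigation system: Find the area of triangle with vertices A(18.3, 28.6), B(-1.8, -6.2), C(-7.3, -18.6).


Area = |x_A(y_B-y_C) + x_B(y_C-y_A) + x_C(y_A-y_B)|/2
= |226.92 + 84.96 + (-254.04)|/2
= 57.84/2 = 28.92

28.92


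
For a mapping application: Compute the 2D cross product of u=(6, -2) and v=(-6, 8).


u x v = u_x*v_y - u_y*v_x = 6*8 - (-2)*(-6)
= 48 - 12 = 36

36


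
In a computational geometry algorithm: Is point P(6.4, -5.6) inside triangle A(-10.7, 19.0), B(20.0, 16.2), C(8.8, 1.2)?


Cross products: AB x AP = -707.34, BC x BP = 40.16, CA x CP = 175.32
All same sign? no

No, outside


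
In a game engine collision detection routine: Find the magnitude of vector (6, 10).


|u| = sqrt(6^2 + 10^2) = sqrt(136) = 11.6619

11.6619


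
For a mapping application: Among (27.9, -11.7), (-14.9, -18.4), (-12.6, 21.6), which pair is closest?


d(P0,P1) = 43.3212, d(P0,P2) = 52.4322, d(P1,P2) = 40.0661
Closest: P1 and P2

Closest pair: (-14.9, -18.4) and (-12.6, 21.6), distance = 40.0661


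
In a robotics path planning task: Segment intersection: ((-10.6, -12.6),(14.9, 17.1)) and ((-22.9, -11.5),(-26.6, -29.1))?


Cross products: d1=220.55, d2=559.46, d3=393.36, d4=54.45
d1*d2 < 0 and d3*d4 < 0? no

No, they don't intersect


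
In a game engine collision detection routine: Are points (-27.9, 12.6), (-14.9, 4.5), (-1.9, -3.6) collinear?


Cross product: ((-14.9)-(-27.9))*((-3.6)-12.6) - (4.5-12.6)*((-1.9)-(-27.9))
= 0

Yes, collinear


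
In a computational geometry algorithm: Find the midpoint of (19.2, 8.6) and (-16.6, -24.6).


M = ((19.2+(-16.6))/2, (8.6+(-24.6))/2)
= (1.3, -8)

(1.3, -8)


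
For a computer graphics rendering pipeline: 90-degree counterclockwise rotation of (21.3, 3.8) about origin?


90° CCW: (x,y) -> (-y, x)
(21.3,3.8) -> (-3.8, 21.3)

(-3.8, 21.3)
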